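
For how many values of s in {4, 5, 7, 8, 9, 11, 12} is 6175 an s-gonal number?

1

s = 4: P(4, 78) = 6084 and P(4, 79) = 6241; 6175 is not s-gonal.
s = 5: P(5, 64) = 6112 and P(5, 65) = 6305; 6175 is not s-gonal.
s = 7: P(7, 50) = 6175. ✓
s = 8: P(8, 45) = 5985 and P(8, 46) = 6256; 6175 is not s-gonal.
s = 9: P(9, 42) = 6069 and P(9, 43) = 6364; 6175 is not s-gonal.
s = 11: P(11, 37) = 6031 and P(11, 38) = 6365; 6175 is not s-gonal.
s = 12: P(12, 35) = 5985 and P(12, 36) = 6336; 6175 is not s-gonal.
Hits: s ∈ {7} → 1.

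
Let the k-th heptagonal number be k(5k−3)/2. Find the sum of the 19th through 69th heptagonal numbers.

Σ i(5i−3)/2 = (5Σi² − 3Σi) / 2 over i = 19..69.
Σi = 2415 − 171 = 2244 and Σi² = 111895 − 2109 = 109786.
(5·109786 − 3·2244) / 2 = 542198/2 = 271099.

271099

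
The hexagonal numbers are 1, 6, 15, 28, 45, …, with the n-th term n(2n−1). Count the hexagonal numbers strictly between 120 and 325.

4

The n-th hexagonal number is n(2n−1).
Smallest index with value > 120: n = 9 (giving 153).
Largest index with value < 325: n = 12 (giving 276).
Indices 9 through 12: 4 terms.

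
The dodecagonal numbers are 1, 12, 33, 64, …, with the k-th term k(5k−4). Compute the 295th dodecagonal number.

The 295th dodecagonal number is n(5n−4) with n = 295.
295·(5·295 − 4) = 295·1471 = 433945.

433945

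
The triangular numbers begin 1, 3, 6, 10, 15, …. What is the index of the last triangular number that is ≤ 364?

26

Solve n(n+1)/2 ≤ 364 for integer n.
n = 26 gives 351 ≤ 364, while n = 27 gives 378 > 364; so the answer is index 26.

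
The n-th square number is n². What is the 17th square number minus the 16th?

33

n² − (n−1)² = 2n − 1, so 17² − 16² = 2·17 − 1 = 33.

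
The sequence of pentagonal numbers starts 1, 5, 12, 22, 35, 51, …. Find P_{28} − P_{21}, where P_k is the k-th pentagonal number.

511

28·(3·28 − 1)/2 = 1162 and 21·(3·21 − 1)/2 = 651.
Difference: 1162 − 651 = 511.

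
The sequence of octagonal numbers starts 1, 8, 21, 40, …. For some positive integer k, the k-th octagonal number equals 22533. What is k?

Set n(3n−2) = 22533, giving 3n² − 2n − 22533 = 0.
So n = (2 + 520) / 6 = 522/6 = 87.
Check: 87·(3·87 − 2) = 22533. ✓

87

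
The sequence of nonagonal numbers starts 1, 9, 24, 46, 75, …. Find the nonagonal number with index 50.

The 50th nonagonal number is n(7n−5)/2 with n = 50.
50·(7·50 − 5)/2 = 50·345/2 = 8625.

8625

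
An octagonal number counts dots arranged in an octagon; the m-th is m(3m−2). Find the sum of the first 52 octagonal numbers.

Σ i(3i−2) = 3Σi² − 2Σi over i = 1..52.
Σi = 1378 and Σi² = 48230.
3·48230 − 2·1378 = 141934.

141934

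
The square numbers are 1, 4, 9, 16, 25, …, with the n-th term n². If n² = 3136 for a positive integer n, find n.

We need n² = 3136, so n = √3136 = 56.
Check: 56² = 3136. ✓

56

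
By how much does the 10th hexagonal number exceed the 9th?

Consecutive hexagonal numbers differ by 4n − 3: here 4·10 − 3 = 37.

37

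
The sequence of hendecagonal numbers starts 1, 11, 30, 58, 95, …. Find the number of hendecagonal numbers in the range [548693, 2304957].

The n-th hendecagonal number is n(9n−7)/2.
Smallest index with value ≥ 548693: n = 350 (giving 550025).
Largest index with value ≤ 2304957: n = 716 (giving 2304446).
Indices 350 through 716: 367 terms.

367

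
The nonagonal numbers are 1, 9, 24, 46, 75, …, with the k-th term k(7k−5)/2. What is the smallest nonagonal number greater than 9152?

Solve n(7n−5)/2 > 9152 for integer n.
The largest n with value ≤ 9152 is 51 (since 8976 ≤ 9152 < 9334), so the first above is n = 52, value 9334.

9334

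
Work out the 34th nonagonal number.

3961

The 34th nonagonal number is n(7n−5)/2 with n = 34.
34·(7·34 − 5)/2 = 34·233/2 = 3961.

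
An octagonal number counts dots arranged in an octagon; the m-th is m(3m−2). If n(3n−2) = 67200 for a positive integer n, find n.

Set n(3n−2) = 67200, giving 3n² − 2n − 67200 = 0.
The discriminant is 4 + 12·67200 = 806404, and √806404 = 898.
So n = (2 + 898) / 6 = 900/6 = 150.
Check: 150·(3·150 − 2) = 67200. ✓

150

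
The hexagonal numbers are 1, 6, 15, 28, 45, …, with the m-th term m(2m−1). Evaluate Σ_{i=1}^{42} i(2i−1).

Σ i(2i−1) = 2Σi² − Σi over i = 1..42.
Σi = 903 and Σi² = 25585.
2·25585 − 1·903 = 50267.

50267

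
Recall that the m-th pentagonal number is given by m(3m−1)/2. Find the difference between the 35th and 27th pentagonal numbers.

740

35·(3·35 − 1)/2 = 1820 and 27·(3·27 − 1)/2 = 1080.
Difference: 1820 − 1080 = 740.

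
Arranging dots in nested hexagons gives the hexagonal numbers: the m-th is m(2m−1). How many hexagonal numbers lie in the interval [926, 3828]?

23

The n-th hexagonal number is n(2n−1).
Smallest index with value ≥ 926: n = 22 (giving 946).
Largest index with value ≤ 3828: n = 44 (giving 3828).
Indices 22 through 44: 23 terms.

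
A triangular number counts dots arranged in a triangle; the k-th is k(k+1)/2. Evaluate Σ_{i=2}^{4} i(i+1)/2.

Σ i(i+1)/2 = (Σi² + Σi) / 2 over i = 2..4.
Σi = 10 − 1 = 9 and Σi² = 30 − 1 = 29.
(1·29 + 1·9) / 2 = 38/2 = 19.

19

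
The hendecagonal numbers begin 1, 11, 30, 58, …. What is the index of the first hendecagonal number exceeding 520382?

341

Solve n(9n−7)/2 > 520382 for integer n.
The largest n with value ≤ 520382 is 340 (since 519010 ≤ 520382 < 522071), so the first above is n = 341, value 522071.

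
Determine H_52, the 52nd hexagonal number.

5356

The 52nd hexagonal number is n(2n−1) with n = 52.
52·(2·52 − 1) = 52·103 = 5356.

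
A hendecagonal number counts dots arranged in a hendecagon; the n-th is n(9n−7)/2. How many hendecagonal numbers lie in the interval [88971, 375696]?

149

The n-th hendecagonal number is n(9n−7)/2.
Smallest index with value ≥ 88971: n = 141 (giving 88971).
Largest index with value ≤ 375696: n = 289 (giving 374833).
Indices 141 through 289: 149 terms.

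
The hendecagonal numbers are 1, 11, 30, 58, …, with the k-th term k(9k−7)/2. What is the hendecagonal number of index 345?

The 345th hendecagonal number is n(9n−7)/2 with n = 345.
345·(9·345 − 7)/2 = 345·3098/2 = 345·1549 = 534405.

534405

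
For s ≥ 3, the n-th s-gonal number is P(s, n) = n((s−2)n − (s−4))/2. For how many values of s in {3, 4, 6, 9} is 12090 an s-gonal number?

s = 3: P(3, 155) = 12090. ✓
s = 4: P(4, 109) = 11881 and P(4, 110) = 12100; 12090 is not s-gonal.
s = 6: P(6, 78) = 12090. ✓
s = 9: P(9, 59) = 12036 and P(9, 60) = 12450; 12090 is not s-gonal.
Hits: s ∈ {3, 6} → 2.

2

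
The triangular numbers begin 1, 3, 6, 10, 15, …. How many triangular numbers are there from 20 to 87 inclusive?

The n-th triangular number is n(n+1)/2.
Smallest index with value ≥ 20: n = 6 (giving 21).
Largest index with value ≤ 87: n = 12 (giving 78).
Indices 6 through 12: 7 terms.

7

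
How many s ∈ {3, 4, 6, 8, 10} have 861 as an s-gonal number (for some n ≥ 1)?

2

s = 3: P(3, 41) = 861. ✓
s = 4: P(4, 29) = 841 and P(4, 30) = 900; 861 is not s-gonal.
s = 6: P(6, 21) = 861. ✓
s = 8: P(8, 17) = 833 and P(8, 18) = 936; 861 is not s-gonal.
s = 10: P(10, 15) = 855 and P(10, 16) = 976; 861 is not s-gonal.
Hits: s ∈ {3, 6} → 2.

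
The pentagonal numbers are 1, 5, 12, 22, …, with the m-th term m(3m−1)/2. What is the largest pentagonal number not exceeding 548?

Solve n(3n−1)/2 ≤ 548 for integer n.
n = 19 gives 532 ≤ 548, while n = 20 gives 590 > 548; so the answer is 532.

532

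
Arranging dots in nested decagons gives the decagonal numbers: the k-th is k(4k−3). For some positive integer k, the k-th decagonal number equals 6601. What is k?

41

Set n(4n−3) = 6601, giving 4n² − 3n − 6601 = 0.
The discriminant is 9 + 16·6601 = 105625, and √105625 = 325.
So n = (3 + 325) / 8 = 328/8 = 41.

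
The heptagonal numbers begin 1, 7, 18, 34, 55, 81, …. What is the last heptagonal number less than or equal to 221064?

Solve n(5n−3)/2 ≤ 221064 for integer n.
n = 297 gives 220077 ≤ 221064, while n = 298 gives 221563 > 221064; so the answer is 220077.

220077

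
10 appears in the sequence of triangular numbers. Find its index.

4

Set n(n+1)/2 = 10, giving n² + n − 20 = 0.
The discriminant is 1 + 8·10 = 81, and √81 = 9.
So n = (-1 + 9) / 2 = 8/2 = 4.
Check: 4·5/2 = 10. ✓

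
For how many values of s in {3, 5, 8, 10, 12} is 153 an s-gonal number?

s = 3: P(3, 17) = 153. ✓
s = 5: P(5, 10) = 145 and P(5, 11) = 176; 153 is not s-gonal.
s = 8: P(8, 7) = 133 and P(8, 8) = 176; 153 is not s-gonal.
s = 10: P(10, 6) = 126 and P(10, 7) = 175; 153 is not s-gonal.
s = 12: P(12, 5) = 105 and P(12, 6) = 156; 153 is not s-gonal.
Hits: s ∈ {3} → 1.

1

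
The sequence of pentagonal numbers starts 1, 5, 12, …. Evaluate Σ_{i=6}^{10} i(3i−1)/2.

475

Σ i(3i−1)/2 = (3Σi² − Σi) / 2 over i = 6..10.
Σi = 55 − 15 = 40 and Σi² = 385 − 55 = 330.
(3·330 − 1·40) / 2 = 950/2 = 475.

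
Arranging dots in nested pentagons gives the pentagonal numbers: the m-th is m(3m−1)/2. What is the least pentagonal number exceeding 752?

Solve n(3n−1)/2 > 752 for integer n.
The largest n with value ≤ 752 is 22 (since 715 ≤ 752 < 782), so the first above is n = 23, value 782.

782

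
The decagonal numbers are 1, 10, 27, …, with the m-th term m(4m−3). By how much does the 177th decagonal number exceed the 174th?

4203

177·(4·177 − 3) = 124785 and 174·(4·174 − 3) = 120582.
Difference: 124785 − 120582 = 4203.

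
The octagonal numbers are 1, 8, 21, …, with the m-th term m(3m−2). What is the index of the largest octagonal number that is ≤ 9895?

Solve n(3n−2) ≤ 9895 for integer n.
n = 57 gives 9633 ≤ 9895, while n = 58 gives 9976 > 9895; so the answer is index 57.

57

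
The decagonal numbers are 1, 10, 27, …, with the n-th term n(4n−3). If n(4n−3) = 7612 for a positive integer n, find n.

Set n(4n−3) = 7612, giving 4n² − 3n − 7612 = 0.
So n = (3 + 349) / 8 = 352/8 = 44.

44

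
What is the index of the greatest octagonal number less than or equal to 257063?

Solve n(3n−2) ≤ 257063 for integer n.
n = 293 gives 256961 ≤ 257063, while n = 294 gives 258720 > 257063; so the answer is index 293.

293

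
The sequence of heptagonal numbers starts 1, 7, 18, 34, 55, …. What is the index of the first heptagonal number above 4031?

41

Solve n(5n−3)/2 > 4031 for integer n.
The largest n with value ≤ 4031 is 40 (since 3940 ≤ 4031 < 4141), so the first above is n = 41, value 4141.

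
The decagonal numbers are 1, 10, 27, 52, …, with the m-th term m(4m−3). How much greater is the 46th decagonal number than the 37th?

2961

46·(4·46 − 3) = 8326 and 37·(4·37 − 3) = 5365.
Difference: 8326 − 5365 = 2961.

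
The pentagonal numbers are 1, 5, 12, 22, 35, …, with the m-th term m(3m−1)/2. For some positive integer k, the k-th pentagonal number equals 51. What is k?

Set n(3n−1)/2 = 51, giving 3n² − n − 102 = 0.
So n = (1 + 35) / 6 = 36/6 = 6.

6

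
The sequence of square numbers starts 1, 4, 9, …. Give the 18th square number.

324

The 18th square number is n² with n = 18.
18² = 324.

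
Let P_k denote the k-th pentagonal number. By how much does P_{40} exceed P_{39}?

118

Consecutive pentagonal numbers differ by 3n − 2: here 3·40 − 2 = 118.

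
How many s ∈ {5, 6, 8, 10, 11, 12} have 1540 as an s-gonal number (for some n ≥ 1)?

2

s = 5: P(5, 32) = 1520 and P(5, 33) = 1617; 1540 is not s-gonal.
s = 6: P(6, 28) = 1540. ✓
s = 8: P(8, 22) = 1408 and P(8, 23) = 1541; 1540 is not s-gonal.
s = 10: P(10, 20) = 1540. ✓
s = 11: P(11, 18) = 1395 and P(11, 19) = 1558; 1540 is not s-gonal.
s = 12: P(12, 17) = 1377 and P(12, 18) = 1548; 1540 is not s-gonal.
Hits: s ∈ {6, 10} → 2.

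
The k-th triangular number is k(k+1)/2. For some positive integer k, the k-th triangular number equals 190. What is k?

19

Set n(n+1)/2 = 190, giving n² + n − 380 = 0.
The discriminant is 1 + 8·190 = 1521, and √1521 = 39.
So n = (-1 + 39) / 2 = 38/2 = 19.
Check: 19·20/2 = 190. ✓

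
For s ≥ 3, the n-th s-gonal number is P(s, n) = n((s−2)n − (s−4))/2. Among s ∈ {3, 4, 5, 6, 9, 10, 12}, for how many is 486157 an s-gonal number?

1

s = 3: P(3, 985) = 485605 and P(3, 986) = 486591; 486157 is not s-gonal.
s = 4: P(4, 697) = 485809 and P(4, 698) = 487204; 486157 is not s-gonal.
s = 5: P(5, 569) = 485357 and P(5, 570) = 487065; 486157 is not s-gonal.
s = 6: P(6, 493) = 485605 and P(6, 494) = 487578; 486157 is not s-gonal.
s = 9: P(9, 373) = 486019 and P(9, 374) = 488631; 486157 is not s-gonal.
s = 10: P(10, 349) = 486157. ✓
s = 12: P(12, 312) = 485472 and P(12, 313) = 488593; 486157 is not s-gonal.
Hits: s ∈ {10} → 1.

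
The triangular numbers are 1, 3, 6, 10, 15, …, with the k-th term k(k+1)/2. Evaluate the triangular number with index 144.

The 144th triangular number is n(n+1)/2 with n = 144.
144·145/2 = 20880/2 = 10440.

10440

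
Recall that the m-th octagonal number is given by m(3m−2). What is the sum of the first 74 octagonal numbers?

407925

Σ i(3i−2) = 3Σi² − 2Σi over i = 1..74.
Σi = 2775 and Σi² = 137825.
3·137825 − 2·2775 = 407925.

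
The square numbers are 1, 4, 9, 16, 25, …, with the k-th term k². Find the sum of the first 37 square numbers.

17575

Σ_{i=1}^{37} i² = 37·38·75/6 = 17575.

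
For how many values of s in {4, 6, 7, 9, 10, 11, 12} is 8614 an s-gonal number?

s = 4: P(4, 92) = 8464 and P(4, 93) = 8649; 8614 is not s-gonal.
s = 6: P(6, 65) = 8385 and P(6, 66) = 8646; 8614 is not s-gonal.
s = 7: P(7, 59) = 8614. ✓
s = 9: P(9, 49) = 8281 and P(9, 50) = 8625; 8614 is not s-gonal.
s = 10: P(10, 46) = 8326 and P(10, 47) = 8695; 8614 is not s-gonal.
s = 11: P(11, 44) = 8558 and P(11, 45) = 8955; 8614 is not s-gonal.
s = 12: P(12, 41) = 8241 and P(12, 42) = 8652; 8614 is not s-gonal.
Hits: s ∈ {7} → 1.

1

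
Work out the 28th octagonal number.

2296

The 28th octagonal number is n(3n−2) with n = 28.
28·(3·28 − 2) = 28·82 = 2296.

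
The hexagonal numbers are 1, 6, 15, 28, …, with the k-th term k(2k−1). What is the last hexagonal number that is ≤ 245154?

244650

Solve n(2n−1) ≤ 245154 for integer n.
n = 350 gives 244650 ≤ 245154, while n = 351 gives 246051 > 245154; so the answer is 244650.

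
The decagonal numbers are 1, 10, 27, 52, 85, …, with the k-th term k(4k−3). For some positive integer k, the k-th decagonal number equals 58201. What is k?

Set n(4n−3) = 58201, giving 4n² − 3n − 58201 = 0.
So n = (3 + 965) / 8 = 968/8 = 121.
Check: 121·(4·121 − 3) = 58201. ✓

121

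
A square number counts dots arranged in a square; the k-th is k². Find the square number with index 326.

106276

The 326th square number is n² with n = 326.
326² = 106276.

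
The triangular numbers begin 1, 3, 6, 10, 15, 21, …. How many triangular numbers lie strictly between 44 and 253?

13

The n-th triangular number is n(n+1)/2.
Smallest index with value > 44: n = 9 (giving 45).
Largest index with value < 253: n = 21 (giving 231).
Indices 9 through 21: 13 terms.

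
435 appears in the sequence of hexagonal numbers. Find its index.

15

Set n(2n−1) = 435, giving 2n² − n − 435 = 0.
The discriminant is 1 + 8·435 = 3481, and √3481 = 59.
So n = (1 + 59) / 4 = 60/4 = 15.
Check: 15·(2·15 − 1) = 435. ✓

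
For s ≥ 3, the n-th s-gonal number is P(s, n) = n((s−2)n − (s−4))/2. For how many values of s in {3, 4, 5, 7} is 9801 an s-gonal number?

s = 3: P(3, 139) = 9730 and P(3, 140) = 9870; 9801 is not s-gonal.
s = 4: P(4, 99) = 9801. ✓
s = 5: P(5, 81) = 9801. ✓
s = 7: P(7, 62) = 9517 and P(7, 63) = 9828; 9801 is not s-gonal.
Hits: s ∈ {4, 5} → 2.

2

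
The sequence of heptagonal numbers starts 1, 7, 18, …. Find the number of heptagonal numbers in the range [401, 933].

The n-th heptagonal number is n(5n−3)/2.
Smallest index with value ≥ 401: n = 13 (giving 403).
Largest index with value ≤ 933: n = 19 (giving 874).
Indices 13 through 19: 7 terms.

7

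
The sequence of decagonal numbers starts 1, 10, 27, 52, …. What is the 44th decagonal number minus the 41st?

1011

44·(4·44 − 3) = 7612 and 41·(4·41 − 3) = 6601.
Difference: 7612 − 6601 = 1011.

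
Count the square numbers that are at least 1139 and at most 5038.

The n-th square number is n².
Smallest index with value ≥ 1139: n = 34 (giving 1156).
Largest index with value ≤ 5038: n = 70 (giving 4900).
Indices 34 through 70: 37 terms.

37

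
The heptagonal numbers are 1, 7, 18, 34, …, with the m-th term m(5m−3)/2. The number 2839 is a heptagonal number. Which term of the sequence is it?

Set n(5n−3)/2 = 2839, giving 5n² − 3n − 5678 = 0.
So n = (3 + 337) / 10 = 340/10 = 34.

34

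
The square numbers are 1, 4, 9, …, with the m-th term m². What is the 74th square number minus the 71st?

435

74² = 5476 and 71² = 5041.
Difference: 5476 − 5041 = 435.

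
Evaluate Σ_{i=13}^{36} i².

15556

Σ_{i=13}^{36} i² = 16206 − 650 = 15556.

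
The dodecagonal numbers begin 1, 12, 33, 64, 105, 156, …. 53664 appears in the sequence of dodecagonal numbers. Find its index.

Set n(5n−4) = 53664, giving 5n² − 4n − 53664 = 0.
So n = (4 + 1036) / 10 = 1040/10 = 104.

104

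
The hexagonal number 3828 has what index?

Set n(2n−1) = 3828, giving 2n² − n − 3828 = 0.
So n = (1 + 175) / 4 = 176/4 = 44.

44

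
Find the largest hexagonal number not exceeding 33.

28

Solve n(2n−1) ≤ 33 for integer n.
n = 4 gives 28 ≤ 33, while n = 5 gives 45 > 33; so the answer is 28.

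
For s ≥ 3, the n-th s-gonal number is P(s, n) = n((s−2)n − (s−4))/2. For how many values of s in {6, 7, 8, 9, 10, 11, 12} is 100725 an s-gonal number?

s = 6: P(6, 224) = 100128 and P(6, 225) = 101025; 100725 is not s-gonal.
s = 7: P(7, 201) = 100701 and P(7, 202) = 101707; 100725 is not s-gonal.
s = 8: P(8, 183) = 100101 and P(8, 184) = 101200; 100725 is not s-gonal.
s = 9: P(9, 170) = 100725. ✓
s = 10: P(10, 159) = 100647 and P(10, 160) = 101920; 100725 is not s-gonal.
s = 11: P(11, 150) = 100725. ✓
s = 12: P(12, 142) = 100252 and P(12, 143) = 101673; 100725 is not s-gonal.
Hits: s ∈ {9, 11} → 2.

2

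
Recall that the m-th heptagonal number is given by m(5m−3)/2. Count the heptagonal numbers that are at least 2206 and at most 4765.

13

The n-th heptagonal number is n(5n−3)/2.
Smallest index with value ≥ 2206: n = 31 (giving 2356).
Largest index with value ≤ 4765: n = 43 (giving 4558).
Indices 31 through 43: 13 terms.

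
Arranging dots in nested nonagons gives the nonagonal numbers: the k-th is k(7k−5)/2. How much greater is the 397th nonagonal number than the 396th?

2773

Consecutive nonagonal numbers differ by 7n − 6: here 7·397 − 6 = 2773.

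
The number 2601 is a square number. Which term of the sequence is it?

We need n² = 2601, so n = √2601 = 51.

51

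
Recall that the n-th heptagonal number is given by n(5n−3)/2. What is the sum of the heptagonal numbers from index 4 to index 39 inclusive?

50154

Σ i(5i−3)/2 = (5Σi² − 3Σi) / 2 over i = 4..39.
Σi = 780 − 6 = 774 and Σi² = 20540 − 14 = 20526.
(5·20526 − 3·774) / 2 = 100308/2 = 50154.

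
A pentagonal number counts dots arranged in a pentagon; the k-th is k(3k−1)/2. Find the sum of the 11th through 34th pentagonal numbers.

Σ i(3i−1)/2 = (3Σi² − Σi) / 2 over i = 11..34.
Σi = 595 − 55 = 540 and Σi² = 13685 − 385 = 13300.
(3·13300 − 1·540) / 2 = 39360/2 = 19680.

19680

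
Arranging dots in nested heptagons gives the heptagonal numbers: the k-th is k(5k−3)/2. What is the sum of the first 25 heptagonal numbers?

Σ i(5i−3)/2 = (5Σi² − 3Σi) / 2 over i = 1..25.
Σi = 325 and Σi² = 5525.
(5·5525 − 3·325) / 2 = 26650/2 = 13325.

13325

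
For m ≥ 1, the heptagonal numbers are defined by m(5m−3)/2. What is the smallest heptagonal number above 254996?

Solve n(5n−3)/2 > 254996 for integer n.
The largest n with value ≤ 254996 is 319 (since 253924 ≤ 254996 < 255520), so the first above is n = 320, value 255520.

255520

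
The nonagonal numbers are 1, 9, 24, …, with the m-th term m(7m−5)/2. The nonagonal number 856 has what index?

Set n(7n−5)/2 = 856, giving 7n² − 5n − 1712 = 0.
So n = (5 + 219) / 14 = 224/14 = 16.
Check: 16·(7·16 − 5)/2 = 856. ✓

16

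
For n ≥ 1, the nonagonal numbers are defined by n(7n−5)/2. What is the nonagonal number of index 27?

2484

The 27th nonagonal number is n(7n−5)/2 with n = 27.
27·(7·27 − 5)/2 = 27·184/2 = 27·92 = 2484.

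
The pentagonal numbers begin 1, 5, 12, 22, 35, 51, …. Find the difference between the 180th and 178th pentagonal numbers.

180·(3·180 − 1)/2 = 48510 and 178·(3·178 − 1)/2 = 47437.
Difference: 48510 − 47437 = 1073.

1073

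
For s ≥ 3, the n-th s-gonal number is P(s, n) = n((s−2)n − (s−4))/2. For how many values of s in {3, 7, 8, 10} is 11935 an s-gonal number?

s = 3: P(3, 154) = 11935. ✓
s = 7: P(7, 69) = 11799 and P(7, 70) = 12145; 11935 is not s-gonal.
s = 8: P(8, 63) = 11781 and P(8, 64) = 12160; 11935 is not s-gonal.
s = 10: P(10, 55) = 11935. ✓
Hits: s ∈ {3, 10} → 2.

2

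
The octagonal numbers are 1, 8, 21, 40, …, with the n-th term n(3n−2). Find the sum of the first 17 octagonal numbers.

Σ i(3i−2) = 3Σi² − 2Σi over i = 1..17.
Σi = 153 and Σi² = 1785.
3·1785 − 2·153 = 5049.

5049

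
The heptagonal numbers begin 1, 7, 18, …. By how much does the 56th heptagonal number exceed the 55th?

276

Consecutive heptagonal numbers differ by 5n − 4: here 5·56 − 4 = 276.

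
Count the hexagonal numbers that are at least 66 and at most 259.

The n-th hexagonal number is n(2n−1).
Smallest index with value ≥ 66: n = 6 (giving 66).
Largest index with value ≤ 259: n = 11 (giving 231).
Indices 6 through 11: 6 terms.

6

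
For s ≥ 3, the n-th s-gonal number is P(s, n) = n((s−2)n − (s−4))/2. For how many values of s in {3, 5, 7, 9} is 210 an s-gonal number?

2

s = 3: P(3, 20) = 210. ✓
s = 5: P(5, 12) = 210. ✓
s = 7: P(7, 9) = 189 and P(7, 10) = 235; 210 is not s-gonal.
s = 9: P(9, 8) = 204 and P(9, 9) = 261; 210 is not s-gonal.
Hits: s ∈ {3, 5} → 2.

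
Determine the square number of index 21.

21² = 441.

441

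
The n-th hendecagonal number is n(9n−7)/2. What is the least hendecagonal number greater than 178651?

Solve n(9n−7)/2 > 178651 for integer n.
The largest n with value ≤ 178651 is 199 (since 177508 ≤ 178651 < 179300), so the first above is n = 200, value 179300.

179300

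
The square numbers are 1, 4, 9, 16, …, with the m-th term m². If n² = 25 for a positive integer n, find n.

5

We need n² = 25, so n = √25 = 5.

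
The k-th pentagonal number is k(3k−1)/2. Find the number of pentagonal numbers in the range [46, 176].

The n-th pentagonal number is n(3n−1)/2.
Smallest index with value ≥ 46: n = 6 (giving 51).
Largest index with value ≤ 176: n = 11 (giving 176).
Indices 6 through 11: 6 terms.

6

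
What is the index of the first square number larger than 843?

30

Solve n² > 843 for integer n.
The largest n with value ≤ 843 is 29 (since 841 ≤ 843 < 900), so the first above is n = 30, value 900.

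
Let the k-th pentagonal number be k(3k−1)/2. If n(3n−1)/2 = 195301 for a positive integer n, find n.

Set n(3n−1)/2 = 195301, giving 3n² − n − 390602 = 0.
The discriminant is 1 + 24·195301 = 4687225, and √4687225 = 2165.
So n = (1 + 2165) / 6 = 2166/6 = 361.

361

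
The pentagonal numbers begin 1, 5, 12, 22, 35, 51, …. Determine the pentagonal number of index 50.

3725

50·(3·50 − 1)/2 = 50·149/2 = 3725.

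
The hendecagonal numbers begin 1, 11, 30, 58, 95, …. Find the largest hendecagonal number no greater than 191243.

190241

Solve n(9n−7)/2 ≤ 191243 for integer n.
n = 206 gives 190241 ≤ 191243, while n = 207 gives 192096 > 191243; so the answer is 190241.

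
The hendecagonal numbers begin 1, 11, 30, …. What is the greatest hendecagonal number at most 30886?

Solve n(9n−7)/2 ≤ 30886 for integer n.
n = 83 gives 30710 ≤ 30886, while n = 84 gives 31458 > 30886; so the answer is 30710.

30710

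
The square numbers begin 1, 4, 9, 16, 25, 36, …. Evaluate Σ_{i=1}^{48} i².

Σ_{i=1}^{48} i² = 48·49·97/6 = 38024.

38024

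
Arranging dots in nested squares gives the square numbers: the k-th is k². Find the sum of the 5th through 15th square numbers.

Σ_{i=5}^{15} i² = 1240 − 30 = 1210.

1210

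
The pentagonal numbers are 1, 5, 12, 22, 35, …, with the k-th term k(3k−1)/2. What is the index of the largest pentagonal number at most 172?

Solve n(3n−1)/2 ≤ 172 for integer n.
n = 10 gives 145 ≤ 172, while n = 11 gives 176 > 172; so the answer is index 10.

10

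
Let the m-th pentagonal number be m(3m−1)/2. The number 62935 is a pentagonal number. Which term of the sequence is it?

205

Set n(3n−1)/2 = 62935, giving 3n² − n − 125870 = 0.
So n = (1 + 1229) / 6 = 1230/6 = 205.
Check: 205·(3·205 − 1)/2 = 62935. ✓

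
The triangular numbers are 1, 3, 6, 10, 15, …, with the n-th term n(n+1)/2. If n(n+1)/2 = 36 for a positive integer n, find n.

8

Set n(n+1)/2 = 36, giving n² + n − 72 = 0.
The discriminant is 1 + 8·36 = 289, and √289 = 17.
So n = (-1 + 17) / 2 = 16/2 = 8.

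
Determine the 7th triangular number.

The 7th triangular number is n(n+1)/2 with n = 7.
7·8/2 = 56/2 = 28.

28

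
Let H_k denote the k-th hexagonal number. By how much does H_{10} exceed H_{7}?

99

10·(2·10 − 1) = 190 and 7·(2·7 − 1) = 91.
Difference: 190 − 91 = 99.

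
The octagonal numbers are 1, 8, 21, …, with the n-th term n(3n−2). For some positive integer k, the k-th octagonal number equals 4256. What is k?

38

Set n(3n−2) = 4256, giving 3n² − 2n − 4256 = 0.
The discriminant is 4 + 12·4256 = 51076, and √51076 = 226.
So n = (2 + 226) / 6 = 228/6 = 38.
Check: 38·(3·38 − 2) = 4256. ✓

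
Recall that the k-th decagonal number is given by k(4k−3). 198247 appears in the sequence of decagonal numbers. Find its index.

223

Set n(4n−3) = 198247, giving 4n² − 3n − 198247 = 0.
The discriminant is 9 + 16·198247 = 3171961, and √3171961 = 1781.
So n = (3 + 1781) / 8 = 1784/8 = 223.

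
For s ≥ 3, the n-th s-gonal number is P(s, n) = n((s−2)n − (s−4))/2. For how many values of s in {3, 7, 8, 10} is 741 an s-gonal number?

1

s = 3: P(3, 38) = 741. ✓
s = 7: P(7, 17) = 697 and P(7, 18) = 783; 741 is not s-gonal.
s = 8: P(8, 16) = 736 and P(8, 17) = 833; 741 is not s-gonal.
s = 10: P(10, 13) = 637 and P(10, 14) = 742; 741 is not s-gonal.
Hits: s ∈ {3} → 1.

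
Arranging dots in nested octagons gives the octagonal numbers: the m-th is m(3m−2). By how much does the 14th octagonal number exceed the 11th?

14·(3·14 − 2) = 560 and 11·(3·11 − 2) = 341.
Difference: 560 − 341 = 219.

219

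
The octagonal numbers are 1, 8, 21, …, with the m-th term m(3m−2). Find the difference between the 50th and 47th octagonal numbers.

867

50·(3·50 − 2) = 7400 and 47·(3·47 − 2) = 6533.
Difference: 7400 − 6533 = 867.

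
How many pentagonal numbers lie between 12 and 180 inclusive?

9

The n-th pentagonal number is n(3n−1)/2.
Smallest index with value ≥ 12: n = 3 (giving 12).
Largest index with value ≤ 180: n = 11 (giving 176).
Indices 3 through 11: 9 terms.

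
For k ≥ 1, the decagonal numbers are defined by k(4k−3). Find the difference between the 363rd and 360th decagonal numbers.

8667

363·(4·363 − 3) = 525987 and 360·(4·360 − 3) = 517320.
Difference: 525987 − 517320 = 8667.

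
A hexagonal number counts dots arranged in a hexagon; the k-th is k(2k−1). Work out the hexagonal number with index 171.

58311

171·(2·171 − 1) = 171·341 = 58311.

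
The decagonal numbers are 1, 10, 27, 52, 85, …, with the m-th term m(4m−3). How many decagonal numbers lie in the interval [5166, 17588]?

The n-th decagonal number is n(4n−3).
Smallest index with value ≥ 5166: n = 37 (giving 5365).
Largest index with value ≤ 17588: n = 66 (giving 17226).
Indices 37 through 66: 30 terms.

30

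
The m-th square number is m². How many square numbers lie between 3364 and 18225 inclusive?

The n-th square number is n².
Smallest index with value ≥ 3364: n = 58 (giving 3364).
Largest index with value ≤ 18225: n = 135 (giving 18225).
Indices 58 through 135: 78 terms.

78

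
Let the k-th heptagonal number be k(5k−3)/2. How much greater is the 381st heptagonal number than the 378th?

5688

381·(5·381 − 3)/2 = 362331 and 378·(5·378 − 3)/2 = 356643.
Difference: 362331 − 356643 = 5688.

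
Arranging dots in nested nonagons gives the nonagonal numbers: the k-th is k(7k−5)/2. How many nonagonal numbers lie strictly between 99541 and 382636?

161

The n-th nonagonal number is n(7n−5)/2.
Smallest index with value > 99541: n = 170 (giving 100725).
Largest index with value < 382636: n = 330 (giving 380325).
Indices 170 through 330: 161 terms.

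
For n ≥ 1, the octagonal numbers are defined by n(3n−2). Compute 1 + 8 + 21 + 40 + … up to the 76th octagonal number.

Σ i(3i−2) = 3Σi² − 2Σi over i = 1..76.
Σi = 2926 and Σi² = 149226.
3·149226 − 2·2926 = 441826.

441826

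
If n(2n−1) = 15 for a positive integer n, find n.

Set n(2n−1) = 15, giving 2n² − n − 15 = 0.
So n = (1 + 11) / 4 = 12/4 = 3.
Check: 3·(2·3 − 1) = 15. ✓

3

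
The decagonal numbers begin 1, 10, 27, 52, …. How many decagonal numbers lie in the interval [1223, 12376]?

39

The n-th decagonal number is n(4n−3).
Smallest index with value ≥ 1223: n = 18 (giving 1242).
Largest index with value ≤ 12376: n = 56 (giving 12376).
Indices 18 through 56: 39 terms.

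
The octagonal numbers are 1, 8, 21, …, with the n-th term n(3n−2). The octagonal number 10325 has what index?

59

Set n(3n−2) = 10325, giving 3n² − 2n − 10325 = 0.
The discriminant is 4 + 12·10325 = 123904, and √123904 = 352.
So n = (2 + 352) / 6 = 354/6 = 59.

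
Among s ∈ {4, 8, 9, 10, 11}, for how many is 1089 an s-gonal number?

2

s = 4: P(4, 33) = 1089. ✓
s = 8: P(8, 19) = 1045 and P(8, 20) = 1160; 1089 is not s-gonal.
s = 9: P(9, 18) = 1089. ✓
s = 10: P(10, 16) = 976 and P(10, 17) = 1105; 1089 is not s-gonal.
s = 11: P(11, 15) = 960 and P(11, 16) = 1096; 1089 is not s-gonal.
Hits: s ∈ {4, 9} → 2.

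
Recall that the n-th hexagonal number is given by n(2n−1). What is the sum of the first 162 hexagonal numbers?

2847447

Σ i(2i−1) = 2Σi² − Σi over i = 1..162.
Σi = 13203 and Σi² = 1430325.
2·1430325 − 1·13203 = 2847447.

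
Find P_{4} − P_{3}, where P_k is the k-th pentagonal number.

Consecutive pentagonal numbers differ by 3n − 2: here 3·4 − 2 = 10.

10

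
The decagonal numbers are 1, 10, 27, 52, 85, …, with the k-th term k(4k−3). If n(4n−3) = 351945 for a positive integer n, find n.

297

Set n(4n−3) = 351945, giving 4n² − 3n − 351945 = 0.
The discriminant is 9 + 16·351945 = 5631129, and √5631129 = 2373.
So n = (3 + 2373) / 8 = 2376/8 = 297.
Check: 297·(4·297 − 3) = 351945. ✓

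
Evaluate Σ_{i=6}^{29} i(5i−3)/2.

Σ i(5i−3)/2 = (5Σi² − 3Σi) / 2 over i = 6..29.
Σi = 435 − 15 = 420 and Σi² = 8555 − 55 = 8500.
(5·8500 − 3·420) / 2 = 41240/2 = 20620.

20620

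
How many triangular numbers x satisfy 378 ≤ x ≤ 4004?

62

The n-th triangular number is n(n+1)/2.
Smallest index with value ≥ 378: n = 27 (giving 378).
Largest index with value ≤ 4004: n = 88 (giving 3916).
Indices 27 through 88: 62 terms.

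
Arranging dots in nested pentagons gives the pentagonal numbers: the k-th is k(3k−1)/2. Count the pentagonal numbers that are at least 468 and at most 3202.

29

The n-th pentagonal number is n(3n−1)/2.
Smallest index with value ≥ 468: n = 18 (giving 477).
Largest index with value ≤ 3202: n = 46 (giving 3151).
Indices 18 through 46: 29 terms.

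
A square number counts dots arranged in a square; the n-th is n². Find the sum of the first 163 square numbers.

Σ_{i=1}^{163} i² = 163·164·327/6 = 1456894.

1456894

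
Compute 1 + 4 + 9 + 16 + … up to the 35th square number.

Σ_{i=1}^{35} i² = 35·36·71/6 = 14910.

14910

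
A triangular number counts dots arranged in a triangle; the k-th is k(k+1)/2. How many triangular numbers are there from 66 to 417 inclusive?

18

The n-th triangular number is n(n+1)/2.
Smallest index with value ≥ 66: n = 11 (giving 66).
Largest index with value ≤ 417: n = 28 (giving 406).
Indices 11 through 28: 18 terms.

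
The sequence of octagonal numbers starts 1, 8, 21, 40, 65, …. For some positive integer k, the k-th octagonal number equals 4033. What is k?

37

Set n(3n−2) = 4033, giving 3n² − 2n − 4033 = 0.
The discriminant is 4 + 12·4033 = 48400, and √48400 = 220.
So n = (2 + 220) / 6 = 222/6 = 37.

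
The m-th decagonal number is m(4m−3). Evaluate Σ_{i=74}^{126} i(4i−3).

Σ i(4i−3) = 4Σi² − 3Σi over i = 74..126.
Σi = 8001 − 2701 = 5300 and Σi² = 674751 − 132349 = 542402.
4·542402 − 3·5300 = 2153708.

2153708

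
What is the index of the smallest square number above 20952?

Solve n² > 20952 for integer n.
The largest n with value ≤ 20952 is 144 (since 20736 ≤ 20952 < 21025), so the first above is n = 145, value 21025.

145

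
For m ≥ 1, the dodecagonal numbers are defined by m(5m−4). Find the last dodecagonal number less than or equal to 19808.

19593

Solve n(5n−4) ≤ 19808 for integer n.
n = 63 gives 19593 ≤ 19808, while n = 64 gives 20224 > 19808; so the answer is 19593.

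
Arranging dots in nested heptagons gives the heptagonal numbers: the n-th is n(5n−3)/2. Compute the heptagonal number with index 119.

35224

The 119th heptagonal number is n(5n−3)/2 with n = 119.
119·(5·119 − 3)/2 = 119·592/2 = 119·296 = 35224.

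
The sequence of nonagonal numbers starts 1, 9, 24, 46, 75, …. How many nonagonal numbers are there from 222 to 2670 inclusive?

19

The n-th nonagonal number is n(7n−5)/2.
Smallest index with value ≥ 222: n = 9 (giving 261).
Largest index with value ≤ 2670: n = 27 (giving 2484).
Indices 9 through 27: 19 terms.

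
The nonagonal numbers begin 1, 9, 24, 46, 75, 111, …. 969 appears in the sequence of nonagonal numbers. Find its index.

Set n(7n−5)/2 = 969, giving 7n² − 5n − 1938 = 0.
So n = (5 + 233) / 14 = 238/14 = 17.

17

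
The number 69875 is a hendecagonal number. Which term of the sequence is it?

Set n(9n−7)/2 = 69875, giving 9n² − 7n − 139750 = 0.
The discriminant is 49 + 72·69875 = 5031049, and √5031049 = 2243.
So n = (7 + 2243) / 18 = 2250/18 = 125.

125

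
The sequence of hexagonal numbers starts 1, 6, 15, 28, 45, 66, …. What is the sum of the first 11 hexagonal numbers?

946

Σ i(2i−1) = 2Σi² − Σi over i = 1..11.
Σi = 66 and Σi² = 506.
2·506 − 1·66 = 946.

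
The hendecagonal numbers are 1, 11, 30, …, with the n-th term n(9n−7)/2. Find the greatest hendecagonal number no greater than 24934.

Solve n(9n−7)/2 ≤ 24934 for integer n.
n = 74 gives 24383 ≤ 24934, while n = 75 gives 25050 > 24934; so the answer is 24383.

24383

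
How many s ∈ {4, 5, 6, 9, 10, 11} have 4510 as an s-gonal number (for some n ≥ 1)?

1

s = 4: P(4, 67) = 4489 and P(4, 68) = 4624; 4510 is not s-gonal.
s = 5: P(5, 55) = 4510. ✓
s = 6: P(6, 47) = 4371 and P(6, 48) = 4560; 4510 is not s-gonal.
s = 9: P(9, 36) = 4446 and P(9, 37) = 4699; 4510 is not s-gonal.
s = 10: P(10, 33) = 4257 and P(10, 34) = 4522; 4510 is not s-gonal.
s = 11: P(11, 32) = 4496 and P(11, 33) = 4785; 4510 is not s-gonal.
Hits: s ∈ {5} → 1.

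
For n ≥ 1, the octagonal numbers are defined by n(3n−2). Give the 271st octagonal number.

219781

The 271st octagonal number is n(3n−2) with n = 271.
271·(3·271 − 2) = 271·811 = 219781.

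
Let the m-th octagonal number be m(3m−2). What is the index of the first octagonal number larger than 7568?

51

Solve n(3n−2) > 7568 for integer n.
The largest n with value ≤ 7568 is 50 (since 7400 ≤ 7568 < 7701), so the first above is n = 51, value 7701.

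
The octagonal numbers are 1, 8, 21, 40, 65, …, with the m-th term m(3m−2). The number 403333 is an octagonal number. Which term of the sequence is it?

Set n(3n−2) = 403333, giving 3n² − 2n − 403333 = 0.
So n = (2 + 2200) / 6 = 2202/6 = 367.

367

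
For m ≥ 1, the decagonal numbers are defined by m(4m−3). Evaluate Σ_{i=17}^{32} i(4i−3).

Σ i(4i−3) = 4Σi² − 3Σi over i = 17..32.
Σi = 528 − 136 = 392 and Σi² = 11440 − 1496 = 9944.
4·9944 − 3·392 = 38600.

38600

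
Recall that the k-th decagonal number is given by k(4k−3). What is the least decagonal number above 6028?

Solve n(4n−3) > 6028 for integer n.
The largest n with value ≤ 6028 is 39 (since 5967 ≤ 6028 < 6280), so the first above is n = 40, value 6280.

6280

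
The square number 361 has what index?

We need n² = 361, so n = √361 = 19.
Check: 19² = 361. ✓

19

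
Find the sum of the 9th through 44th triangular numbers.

15060

Σ i(i+1)/2 = (Σi² + Σi) / 2 over i = 9..44.
Σi = 990 − 36 = 954 and Σi² = 29370 − 204 = 29166.
(1·29166 + 1·954) / 2 = 30120/2 = 15060.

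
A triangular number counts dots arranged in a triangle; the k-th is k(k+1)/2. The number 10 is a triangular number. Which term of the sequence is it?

4

Set n(n+1)/2 = 10, giving n² + n − 20 = 0.
So n = (-1 + 9) / 2 = 8/2 = 4.
Check: 4·5/2 = 10. ✓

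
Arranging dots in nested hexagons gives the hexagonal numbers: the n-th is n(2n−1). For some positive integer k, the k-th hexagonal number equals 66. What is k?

Set n(2n−1) = 66, giving 2n² − n − 66 = 0.
The discriminant is 1 + 8·66 = 529, and √529 = 23.
So n = (1 + 23) / 4 = 24/4 = 6.
Check: 6·(2·6 − 1) = 66. ✓

6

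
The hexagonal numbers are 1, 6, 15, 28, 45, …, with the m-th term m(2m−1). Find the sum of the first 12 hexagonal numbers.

Σ i(2i−1) = 2Σi² − Σi over i = 1..12.
Σi = 78 and Σi² = 650.
2·650 − 1·78 = 1222.

1222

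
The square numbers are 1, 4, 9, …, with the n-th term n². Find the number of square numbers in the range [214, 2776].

38

The n-th square number is n².
Smallest index with value ≥ 214: n = 15 (giving 225).
Largest index with value ≤ 2776: n = 52 (giving 2704).
Indices 15 through 52: 38 terms.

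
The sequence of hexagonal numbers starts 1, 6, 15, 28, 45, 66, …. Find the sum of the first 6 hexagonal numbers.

161

Σ i(2i−1) = 2Σi² − Σi over i = 1..6.
Σi = 21 and Σi² = 91.
2·91 − 1·21 = 161.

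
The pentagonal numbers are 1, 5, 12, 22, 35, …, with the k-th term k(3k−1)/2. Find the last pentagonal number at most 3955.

Solve n(3n−1)/2 ≤ 3955 for integer n.
n = 51 gives 3876 ≤ 3955, while n = 52 gives 4030 > 3955; so the answer is 3876.

3876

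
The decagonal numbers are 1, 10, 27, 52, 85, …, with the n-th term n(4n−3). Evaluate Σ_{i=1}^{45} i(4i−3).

Σ i(4i−3) = 4Σi² − 3Σi over i = 1..45.
Σi = 1035 and Σi² = 31395.
4·31395 − 3·1035 = 122475.

122475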